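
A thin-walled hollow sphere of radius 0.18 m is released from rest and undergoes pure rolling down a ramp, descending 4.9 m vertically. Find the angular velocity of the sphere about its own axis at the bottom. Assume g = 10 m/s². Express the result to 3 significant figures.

ω ≈ 42.6 rad/s

Here I = (2/3)MR², so the shape factor k = I/(MR²) = 2/3.
Rolling without slipping gives ω = v/R, so the total kinetic energy is ½Mv² + ½Iω² = ½(1+k)Mv² = (5/6)Mv².
Energy conservation Mgh = ½(1+k)Mv² gives v = √(2gh/(1+k)) = √(2 × 10 × 4.9 / 1.667) = 7.668 m/s.
Then ω = v/R = 7.668 / 0.18 ≈ 42.6 rad/s.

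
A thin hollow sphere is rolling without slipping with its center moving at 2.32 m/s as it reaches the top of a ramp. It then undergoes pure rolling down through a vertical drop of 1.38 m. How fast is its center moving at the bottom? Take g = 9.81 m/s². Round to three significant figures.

v ≈ 4.65 m/s

With I = (2/3)MR², the ratio k = I/(MR²) is 2/3.
The rolling condition ω = v/R makes the rotational term ½I(v/R)² = ½kMv², so KE_total = ½(1+k)Mv² = (5/6)Mv².
Energy conservation: (5/6)Mv₀² + Mgh = (5/6)Mv², so v² = v₀² + 2gh/(1+k).
v = √(2.32² + 2×9.81×1.38/1.667) = √21.63 ≈ 4.65 m/s.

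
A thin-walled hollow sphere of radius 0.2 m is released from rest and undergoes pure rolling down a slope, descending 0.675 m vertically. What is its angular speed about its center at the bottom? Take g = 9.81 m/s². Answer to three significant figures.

With I = (2/3)MR², the ratio k = I/(MR²) is 2/3.
The rolling condition ω = v/R makes the rotational term ½I(v/R)² = ½kMv², so KE_total = ½(1+k)Mv² = (5/6)Mv².
Energy conservation Mgh = ½(1+k)Mv² gives v = √(2gh/(1+k)) = √(2 × 9.81 × 0.675 / 1.667) = 2.819 m/s.
The angular speed follows from ω = v/R = 2.819/0.2 ≈ 14.1 rad/s.

ω ≈ 14.1 rad/s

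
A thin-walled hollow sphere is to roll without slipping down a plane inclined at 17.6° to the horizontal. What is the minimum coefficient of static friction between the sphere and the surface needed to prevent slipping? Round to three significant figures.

μ_min ≈ 0.127

Here I = (2/3)MR², so the shape factor k = I/(MR²) = 2/3.
Newton's second law down the slope: Mg sinθ − f = Ma. The torque equation fR = Iα (with α = a/R) gives f = kMa.
These give a = g sinθ/(1+k) and the required friction f = kMg sinθ/(1+k).
The normal force is N = Mg cosθ, so μ_min = f/N = k tanθ/(1+k).
μ_min = (2/3) × tan17.6° / 1.667 ≈ 0.127.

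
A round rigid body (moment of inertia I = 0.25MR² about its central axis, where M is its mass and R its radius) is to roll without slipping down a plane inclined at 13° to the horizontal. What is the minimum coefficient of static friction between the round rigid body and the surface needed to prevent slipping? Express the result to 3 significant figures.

For this body I = 0.25MR², i.e. k = I/(MR²) = 0.25.
Along the incline Mg sinθ − f = Ma, and torque about the center fR = Iα = kMR²(a/R) gives f = kMa.
These give a = g sinθ/(1+k) and the required friction f = kMg sinθ/(1+k).
With N = Mg cosθ, the no-slip condition f ≤ μN gives μ_min = f/N = k tanθ/(1+k).
μ_min = 0.25 × tan13° / 1.25 ≈ 0.0462.

μ_min ≈ 0.0462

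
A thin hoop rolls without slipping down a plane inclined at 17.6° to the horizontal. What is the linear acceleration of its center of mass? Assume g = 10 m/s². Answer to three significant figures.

Here I = MR², so the shape factor k = I/(MR²) = 1.
Newton's second law down the slope: Mg sinθ − f = Ma. The torque equation fR = Iα (with α = a/R) gives f = kMa.
Eliminating f: Mg sinθ = (1+k)Ma, so a = g sinθ/(1+k) = 10 × sin17.6° / 2 ≈ 1.51 m/s².

a ≈ 1.51 m/s²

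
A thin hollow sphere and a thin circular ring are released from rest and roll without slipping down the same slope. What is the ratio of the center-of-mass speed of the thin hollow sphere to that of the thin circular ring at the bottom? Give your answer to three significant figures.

Each satisfies Mgh = ½(1+k)Mv² with k = I/(MR²), so v ∝ 1/√(1+k).
For the thin hollow sphere k = 2/3; for the thin circular ring k = 1.
v₁/v₂ = √((1+k₂)/(1+k₁)) = √(2/1.667) ≈ 1.10.

v_ratio ≈ 1.10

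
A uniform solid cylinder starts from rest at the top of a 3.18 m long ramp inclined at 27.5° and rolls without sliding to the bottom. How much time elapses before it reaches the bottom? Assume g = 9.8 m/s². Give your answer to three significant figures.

t ≈ 1.45 s

The moment of inertia is (1/2)MR², giving k ≡ I/(MR²) = 0.5.
Translational: Mg sinθ − f = Ma. Rotational about the CM: fR = Iα = kMRa, so f = kMa.
Hence a = g sinθ/(1+k) = 9.8×sin27.5°/1.5 = 3.017 m/s².
With constant a from rest, t = √(2L/a) = √(2·3.18/3.017) ≈ 1.45 s.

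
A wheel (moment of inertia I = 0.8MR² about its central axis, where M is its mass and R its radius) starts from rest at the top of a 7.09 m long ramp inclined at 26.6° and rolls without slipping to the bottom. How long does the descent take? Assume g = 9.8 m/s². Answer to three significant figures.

t ≈ 2.41 s

For this body I = 0.8MR², i.e. k = I/(MR²) = 0.8.
Translational: Mg sinθ − f = Ma. Rotational about the CM: fR = Iα = kMRa, so f = kMa.
Hence a = g sinθ/(1+k) = 9.8×sin26.6°/1.8 = 2.438 m/s².
Starting from rest, L = ½at², so t = √(2L/a) = √(2×7.09/2.438) ≈ 2.41 s.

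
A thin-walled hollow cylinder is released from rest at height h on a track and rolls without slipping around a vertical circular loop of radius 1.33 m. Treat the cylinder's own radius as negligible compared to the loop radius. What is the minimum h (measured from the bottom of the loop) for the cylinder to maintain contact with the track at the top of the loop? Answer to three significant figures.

h_min ≈ 3.99 m

With I = MR², the ratio k = I/(MR²) is 1.
At the top of the loop, the minimum-contact condition is Mg = Mv_top²/r, so v_top² = gr.
With ω = v/R, the kinetic energy at speed v is ½(1+k)Mv² = Mv².
Energy conservation from release (height h) to the top (height 2r): Mgh = Mg(2r) + M·gr.
Thus h_min = 2r + (1+k)r/2 = r(2 + 2/2) = 1.33 × 3 ≈ 3.99 m.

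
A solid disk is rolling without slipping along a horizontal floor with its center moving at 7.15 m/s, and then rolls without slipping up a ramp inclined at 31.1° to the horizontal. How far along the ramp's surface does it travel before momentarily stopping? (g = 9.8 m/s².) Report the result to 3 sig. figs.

The moment of inertia is (1/2)MR², giving k ≡ I/(MR²) = 0.5.
Rolling without slipping gives ω = v/R, so the total kinetic energy is ½Mv² + ½Iω² = ½(1+k)Mv² = (3/4)Mv².
Setting this equal to Mgh gives the vertical rise h = (1+k)v₀²/(2g) = 1.5×7.15²/(2×9.8) = 3.912 m.
The distance along the slope is d = h/sinθ = 3.912/sin31.1° ≈ 7.57 m.

d ≈ 7.57 m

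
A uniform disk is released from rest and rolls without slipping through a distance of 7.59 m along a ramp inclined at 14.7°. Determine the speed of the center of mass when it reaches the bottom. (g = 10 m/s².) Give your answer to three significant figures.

For this body I = (1/2)MR², i.e. k = I/(MR²) = 0.5.
Since it rolls without slipping, ω = v/R and KE = ½Mv² + ½Iω² = ½(1+k)Mv² = (3/4)Mv².
The vertical drop is h = L sinθ = 7.59 × sin14.7° = 1.926 m.
Setting Mgh = (3/4)Mv² gives v = √(2gh/(1+k)) = √(2·10·1.926/1.5) ≈ 5.07 m/s.

v ≈ 5.07 m/s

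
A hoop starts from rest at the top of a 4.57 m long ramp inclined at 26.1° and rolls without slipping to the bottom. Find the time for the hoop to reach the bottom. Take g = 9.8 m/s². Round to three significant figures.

For this body I = MR², i.e. k = I/(MR²) = 1.
Translational: Mg sinθ − f = Ma. Rotational about the CM: fR = Iα = kMRa, so f = kMa.
Hence a = g sinθ/(1+k) = 9.8×sin26.1°/2 = 2.156 m/s².
With constant a from rest, t = √(2L/a) = √(2·4.57/2.156) ≈ 2.06 s.

t ≈ 2.06 s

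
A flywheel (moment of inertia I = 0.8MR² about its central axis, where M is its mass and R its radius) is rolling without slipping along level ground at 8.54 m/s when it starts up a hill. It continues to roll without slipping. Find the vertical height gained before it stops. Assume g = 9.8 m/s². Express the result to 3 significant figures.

The moment of inertia is 0.8MR², giving k ≡ I/(MR²) = 0.8.
Pure rolling means v = ωR; then KE = ½Mv² + ½I(v/R)² = ½(1+k)Mv² = (9/10)Mv².
At the top the kinetic energy is zero, so (9/10)Mv₀² = Mgh.
Thus h = (1+k)v₀²/(2g) = 1.8 × 8.54² / (2 × 9.8) ≈ 6.70 m.

h ≈ 6.70 m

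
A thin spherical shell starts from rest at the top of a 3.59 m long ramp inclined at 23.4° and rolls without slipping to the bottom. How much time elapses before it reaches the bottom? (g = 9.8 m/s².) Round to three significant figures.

For this body I = (2/3)MR², i.e. k = I/(MR²) = 2/3.
Translational: Mg sinθ − f = Ma. Rotational about the CM: fR = Iα = kMRa, so f = kMa.
Hence a = g sinθ/(1+k) = 9.8×sin23.4°/1.667 = 2.335 m/s².
With constant a from rest, t = √(2L/a) = √(2·3.59/2.335) ≈ 1.75 s.

t ≈ 1.75 s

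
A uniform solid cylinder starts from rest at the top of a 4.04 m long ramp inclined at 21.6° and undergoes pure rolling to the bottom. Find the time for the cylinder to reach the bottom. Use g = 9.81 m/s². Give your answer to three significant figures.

Here I = (1/2)MR², so the shape factor k = I/(MR²) = 0.5.
Translational: Mg sinθ − f = Ma. Rotational about the CM: fR = Iα = kMRa, so f = kMa.
Hence a = g sinθ/(1+k) = 9.81×sin21.6°/1.5 = 2.408 m/s².
With constant a from rest, t = √(2L/a) = √(2·4.04/2.408) ≈ 1.83 s.

t ≈ 1.83 s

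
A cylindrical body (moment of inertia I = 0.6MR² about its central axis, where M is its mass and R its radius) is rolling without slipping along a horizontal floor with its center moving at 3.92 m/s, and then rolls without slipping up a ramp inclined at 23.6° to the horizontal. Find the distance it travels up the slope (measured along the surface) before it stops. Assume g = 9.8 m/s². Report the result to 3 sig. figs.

The moment of inertia is 0.6MR², giving k ≡ I/(MR²) = 0.6.
Rolling without slipping gives ω = v/R, so the total kinetic energy is ½Mv² + ½Iω² = ½(1+k)Mv² = (4/5)Mv².
Setting this equal to Mgh gives the vertical rise h = (1+k)v₀²/(2g) = 1.6×3.92²/(2×9.8) = 1.254 m.
The distance along the slope is d = h/sinθ = 1.254/sin23.6° ≈ 3.13 m.

d ≈ 3.13 m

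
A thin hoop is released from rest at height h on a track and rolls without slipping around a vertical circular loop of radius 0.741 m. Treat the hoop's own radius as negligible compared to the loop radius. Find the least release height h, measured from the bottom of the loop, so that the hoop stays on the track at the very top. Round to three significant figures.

With I = MR², the ratio k = I/(MR²) is 1.
At the top of the loop, the minimum-contact condition is Mg = Mv_top²/r, so v_top² = gr.
With ω = v/R, the kinetic energy at speed v is ½(1+k)Mv² = Mv².
Energy conservation from release (height h) to the top (height 2r): Mgh = Mg(2r) + M·gr.
Thus h_min = 2r + (1+k)r/2 = r(2 + 2/2) = 0.741 × 3 ≈ 2.22 m.

h_min ≈ 2.22 m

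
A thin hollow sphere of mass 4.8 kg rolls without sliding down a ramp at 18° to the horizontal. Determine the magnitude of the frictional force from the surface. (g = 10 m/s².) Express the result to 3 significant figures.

f ≈ 5.93 N

Here I = (2/3)MR², so the shape factor k = I/(MR²) = 2/3.
Newton's second law down the slope: Mg sinθ − f = Ma. The torque equation fR = Iα (with α = a/R) gives f = kMa.
Combining, a = g sinθ/(1+k) and f = kMa = kMg sinθ/(1+k).
f = (2/3) × 4.8 × 10 × sin18° / 1.667 ≈ 5.93 N.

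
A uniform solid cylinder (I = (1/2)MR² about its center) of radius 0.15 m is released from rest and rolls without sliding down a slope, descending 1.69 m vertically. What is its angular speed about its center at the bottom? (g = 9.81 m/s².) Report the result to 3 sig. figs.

Here I = (1/2)MR², so the shape factor k = I/(MR²) = 0.5.
The rolling condition ω = v/R makes the rotational term ½I(v/R)² = ½kMv², so KE_total = ½(1+k)Mv² = (3/4)Mv².
Energy conservation Mgh = ½(1+k)Mv² gives v = √(2gh/(1+k)) = √(2 × 9.81 × 1.69 / 1.5) = 4.702 m/s.
Then ω = v/R = 4.702 / 0.15 ≈ 31.3 rad/s.

ω ≈ 31.3 rad/s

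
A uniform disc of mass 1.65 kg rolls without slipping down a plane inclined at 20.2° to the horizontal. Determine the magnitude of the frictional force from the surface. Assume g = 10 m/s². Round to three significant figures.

f ≈ 1.90 N

For this body I = (1/2)MR², i.e. k = I/(MR²) = 0.5.
Newton's second law down the slope: Mg sinθ − f = Ma. The torque equation fR = Iα (with α = a/R) gives f = kMa.
Combining, a = g sinθ/(1+k) and f = kMa = kMg sinθ/(1+k).
f = 0.5 × 1.65 × 10 × sin20.2° / 1.5 ≈ 1.90 N.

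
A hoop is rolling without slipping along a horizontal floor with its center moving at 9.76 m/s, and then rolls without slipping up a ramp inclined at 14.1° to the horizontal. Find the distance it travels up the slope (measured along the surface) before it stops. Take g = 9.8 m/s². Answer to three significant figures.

d ≈ 39.9 m

For this body I = MR², i.e. k = I/(MR²) = 1.
Rolling without slipping gives ω = v/R, so the total kinetic energy is ½Mv² + ½Iω² = ½(1+k)Mv² = Mv².
Setting this equal to Mgh gives the vertical rise h = (1+k)v₀²/(2g) = 2×9.76²/(2×9.8) = 9.72 m.
Along the incline, d = h/sinθ = 9.72/sin14.1° ≈ 39.9 m.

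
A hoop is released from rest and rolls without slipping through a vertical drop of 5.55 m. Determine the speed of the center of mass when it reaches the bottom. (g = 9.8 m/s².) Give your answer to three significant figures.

For this body I = MR², i.e. k = I/(MR²) = 1.
Pure rolling means v = ωR; then KE = ½Mv² + ½I(v/R)² = ½(1+k)Mv² = Mv².
Energy conservation: Mgh = Mv², so v = √(2gh/(1+k)) = √(2 × 9.8 × 5.55 / 2) ≈ 7.37 m/s.

v ≈ 7.37 m/s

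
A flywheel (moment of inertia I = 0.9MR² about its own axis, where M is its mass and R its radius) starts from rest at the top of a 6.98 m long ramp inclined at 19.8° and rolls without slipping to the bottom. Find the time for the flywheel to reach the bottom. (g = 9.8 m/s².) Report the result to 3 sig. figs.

Here I = 0.9MR², so the shape factor k = I/(MR²) = 0.9.
Along the incline Mg sinθ − f = Ma, and torque about the center fR = Iα = kMR²(a/R) gives f = kMa.
Hence a = g sinθ/(1+k) = 9.8×sin19.8°/1.9 = 1.747 m/s².
Starting from rest, L = ½at², so t = √(2L/a) = √(2×6.98/1.747) ≈ 2.83 s.

t ≈ 2.83 s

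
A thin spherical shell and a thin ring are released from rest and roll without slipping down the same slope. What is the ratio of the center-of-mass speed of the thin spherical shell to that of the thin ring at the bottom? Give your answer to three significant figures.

Each satisfies Mgh = ½(1+k)Mv² with k = I/(MR²), so v ∝ 1/√(1+k).
For the thin spherical shell k = 2/3; for the thin ring k = 1.
v₁/v₂ = √((1+k₂)/(1+k₁)) = √(2/1.667) ≈ 1.10.

v_ratio ≈ 1.10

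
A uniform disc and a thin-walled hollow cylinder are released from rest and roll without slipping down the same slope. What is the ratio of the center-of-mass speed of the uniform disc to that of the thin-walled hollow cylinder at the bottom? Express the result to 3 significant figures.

Each satisfies Mgh = ½(1+k)Mv² with k = I/(MR²), so v ∝ 1/√(1+k).
For the uniform disc k = 0.5; for the thin-walled hollow cylinder k = 1.
v₁/v₂ = √((1+k₂)/(1+k₁)) = √(2/1.5) ≈ 1.15.

v_ratio ≈ 1.15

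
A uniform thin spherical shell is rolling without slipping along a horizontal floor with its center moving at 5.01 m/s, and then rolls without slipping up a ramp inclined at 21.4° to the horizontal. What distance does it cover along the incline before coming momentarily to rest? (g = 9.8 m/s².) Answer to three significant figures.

d ≈ 5.85 m

The moment of inertia is (2/3)MR², giving k ≡ I/(MR²) = 2/3.
The rolling condition ω = v/R makes the rotational term ½I(v/R)² = ½kMv², so KE_total = ½(1+k)Mv² = (5/6)Mv².
Setting this equal to Mgh gives the vertical rise h = (1+k)v₀²/(2g) = 1.667×5.01²/(2×9.8) = 2.134 m.
Along the incline, d = h/sinθ = 2.134/sin21.4° ≈ 5.85 m.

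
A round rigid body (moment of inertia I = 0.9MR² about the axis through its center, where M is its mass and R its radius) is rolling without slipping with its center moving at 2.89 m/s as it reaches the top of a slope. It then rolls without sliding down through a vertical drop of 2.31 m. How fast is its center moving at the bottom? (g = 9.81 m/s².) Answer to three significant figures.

For this body I = 0.9MR², i.e. k = I/(MR²) = 0.9.
Since it rolls without slipping, ω = v/R and KE = ½Mv² + ½Iω² = ½(1+k)Mv² = (19/20)Mv².
Conserving energy between top and bottom: (19/20)Mv² = (19/20)Mv₀² + Mgh, hence v² = v₀² + 2gh/(1+k).
v = √(2.89² + 2×9.81×2.31/1.9) = √32.21 ≈ 5.68 m/s.

v ≈ 5.68 m/s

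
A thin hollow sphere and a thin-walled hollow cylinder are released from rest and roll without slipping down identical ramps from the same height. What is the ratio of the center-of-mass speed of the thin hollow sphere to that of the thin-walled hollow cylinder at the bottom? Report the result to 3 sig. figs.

Each satisfies Mgh = ½(1+k)Mv² with k = I/(MR²), so v ∝ 1/√(1+k).
For the thin hollow sphere k = 2/3; for the thin-walled hollow cylinder k = 1.
v₁/v₂ = √((1+k₂)/(1+k₁)) = √(2/1.667) ≈ 1.10.

v_ratio ≈ 1.10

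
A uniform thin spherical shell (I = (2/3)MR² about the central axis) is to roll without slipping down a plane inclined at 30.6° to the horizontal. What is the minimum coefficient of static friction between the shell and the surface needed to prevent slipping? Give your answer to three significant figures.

μ_min ≈ 0.237

The moment of inertia is (2/3)MR², giving k ≡ I/(MR²) = 2/3.
Along the incline Mg sinθ − f = Ma, and torque about the center fR = Iα = kMR²(a/R) gives f = kMa.
These give a = g sinθ/(1+k) and the required friction f = kMg sinθ/(1+k).
With N = Mg cosθ, the no-slip condition f ≤ μN gives μ_min = f/N = k tanθ/(1+k).
μ_min = (2/3) × tan30.6° / 1.667 ≈ 0.237.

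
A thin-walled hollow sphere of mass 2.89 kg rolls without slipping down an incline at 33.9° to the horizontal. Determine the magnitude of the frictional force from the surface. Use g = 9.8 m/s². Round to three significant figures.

Here I = (2/3)MR², so the shape factor k = I/(MR²) = 2/3.
Translational: Mg sinθ − f = Ma. Rotational about the CM: fR = Iα = kMRa, so f = kMa.
Combining, a = g sinθ/(1+k) and f = kMa = kMg sinθ/(1+k).
f = (2/3) × 2.89 × 9.8 × sin33.9° / 1.667 ≈ 6.32 N.

f ≈ 6.32 N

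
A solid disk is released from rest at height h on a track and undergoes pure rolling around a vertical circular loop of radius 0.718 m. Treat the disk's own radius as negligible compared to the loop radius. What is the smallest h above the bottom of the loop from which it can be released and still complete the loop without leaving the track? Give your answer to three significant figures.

h_min ≈ 1.97 m

For this body I = (1/2)MR², i.e. k = I/(MR²) = 0.5.
At the top, contact is just lost when gravity alone supplies the centripetal force: Mg = Mv_top²/r, i.e. v_top² = gr.
With ω = v/R, the kinetic energy at speed v is ½(1+k)Mv² = (3/4)Mv².
Energy conservation from release (height h) to the top (height 2r): Mgh = Mg(2r) + (3/4)M·gr.
Thus h_min = 2r + (1+k)r/2 = r(2 + 1.5/2) = 0.718 × 2.75 ≈ 1.97 m.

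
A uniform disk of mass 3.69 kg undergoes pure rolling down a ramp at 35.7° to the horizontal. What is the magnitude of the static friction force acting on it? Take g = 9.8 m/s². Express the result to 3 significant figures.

f ≈ 7.03 N

Here I = (1/2)MR², so the shape factor k = I/(MR²) = 0.5.
Along the incline Mg sinθ − f = Ma, and torque about the center fR = Iα = kMR²(a/R) gives f = kMa.
Combining, a = g sinθ/(1+k) and f = kMa = kMg sinθ/(1+k).
f = 0.5 × 3.69 × 9.8 × sin35.7° / 1.5 ≈ 7.03 N.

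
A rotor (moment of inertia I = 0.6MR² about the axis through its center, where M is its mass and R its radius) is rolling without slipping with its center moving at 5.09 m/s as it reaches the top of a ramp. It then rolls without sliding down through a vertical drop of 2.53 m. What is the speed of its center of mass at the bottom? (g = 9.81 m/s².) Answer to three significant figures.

v ≈ 7.55 m/s

With I = 0.6MR², the ratio k = I/(MR²) is 0.6.
The rolling condition ω = v/R makes the rotational term ½I(v/R)² = ½kMv², so KE_total = ½(1+k)Mv² = (4/5)Mv².
Energy conservation: (4/5)Mv₀² + Mgh = (4/5)Mv², so v² = v₀² + 2gh/(1+k).
v = √(5.09² + 2×9.81×2.53/1.6) = √56.93 ≈ 7.55 m/s.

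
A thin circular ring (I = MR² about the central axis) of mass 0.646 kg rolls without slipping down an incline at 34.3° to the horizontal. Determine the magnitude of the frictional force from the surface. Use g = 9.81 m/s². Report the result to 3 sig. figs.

f ≈ 1.79 N

The moment of inertia is MR², giving k ≡ I/(MR²) = 1.
Newton's second law down the slope: Mg sinθ − f = Ma. The torque equation fR = Iα (with α = a/R) gives f = kMa.
Combining, a = g sinθ/(1+k) and f = kMa = kMg sinθ/(1+k).
f = 1 × 0.646 × 9.81 × sin34.3° / 2 ≈ 1.79 N.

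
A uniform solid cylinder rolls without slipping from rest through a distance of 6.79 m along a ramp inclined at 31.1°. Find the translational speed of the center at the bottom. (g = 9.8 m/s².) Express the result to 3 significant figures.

v ≈ 6.77 m/s

For this body I = (1/2)MR², i.e. k = I/(MR²) = 0.5.
Since it rolls without slipping, ω = v/R and KE = ½Mv² + ½Iω² = ½(1+k)Mv² = (3/4)Mv².
The vertical drop is h = L sinθ = 6.79 × sin31.1° = 3.507 m.
Setting Mgh = (3/4)Mv² gives v = √(2gh/(1+k)) = √(2·9.8·3.507/1.5) ≈ 6.77 m/s.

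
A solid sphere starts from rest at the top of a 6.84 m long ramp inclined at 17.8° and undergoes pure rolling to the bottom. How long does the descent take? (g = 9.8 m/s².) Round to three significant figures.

t ≈ 2.53 s

For this body I = (2/5)MR², i.e. k = I/(MR²) = 0.4.
Along the incline Mg sinθ − f = Ma, and torque about the center fR = Iα = kMR²(a/R) gives f = kMa.
Hence a = g sinθ/(1+k) = 9.8×sin17.8°/1.4 = 2.14 m/s².
With constant a from rest, t = √(2L/a) = √(2·6.84/2.14) ≈ 2.53 s.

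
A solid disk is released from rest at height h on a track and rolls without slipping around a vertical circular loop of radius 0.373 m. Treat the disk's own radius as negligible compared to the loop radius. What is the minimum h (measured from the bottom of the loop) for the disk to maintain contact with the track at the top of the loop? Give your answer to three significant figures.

h_min ≈ 1.03 m

With I = (1/2)MR², the ratio k = I/(MR²) is 0.5.
At the top, contact is just lost when gravity alone supplies the centripetal force: Mg = Mv_top²/r, i.e. v_top² = gr.
With ω = v/R, the kinetic energy at speed v is ½(1+k)Mv² = (3/4)Mv².
Energy conservation from release (height h) to the top (height 2r): Mgh = Mg(2r) + (3/4)M·gr.
Thus h_min = 2r + (1+k)r/2 = r(2 + 1.5/2) = 0.373 × 2.75 ≈ 1.03 m.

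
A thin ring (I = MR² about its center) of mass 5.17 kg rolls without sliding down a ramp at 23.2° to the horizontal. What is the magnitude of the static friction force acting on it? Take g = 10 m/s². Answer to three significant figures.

f ≈ 10.2 N

With I = MR², the ratio k = I/(MR²) is 1.
Along the incline Mg sinθ − f = Ma, and torque about the center fR = Iα = kMR²(a/R) gives f = kMa.
Combining, a = g sinθ/(1+k) and f = kMa = kMg sinθ/(1+k).
f = 1 × 5.17 × 10 × sin23.2° / 2 ≈ 10.2 N.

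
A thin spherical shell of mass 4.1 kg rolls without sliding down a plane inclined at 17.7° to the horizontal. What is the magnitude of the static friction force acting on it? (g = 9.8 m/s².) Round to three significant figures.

f ≈ 4.89 N

For this body I = (2/3)MR², i.e. k = I/(MR²) = 2/3.
Translational: Mg sinθ − f = Ma. Rotational about the CM: fR = Iα = kMRa, so f = kMa.
Combining, a = g sinθ/(1+k) and f = kMa = kMg sinθ/(1+k).
f = (2/3) × 4.1 × 9.8 × sin17.7° / 1.667 ≈ 4.89 N.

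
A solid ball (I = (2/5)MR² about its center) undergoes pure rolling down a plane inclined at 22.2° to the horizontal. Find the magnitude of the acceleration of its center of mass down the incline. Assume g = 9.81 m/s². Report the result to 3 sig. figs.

a ≈ 2.65 m/s²

For this body I = (2/5)MR², i.e. k = I/(MR²) = 0.4.
Translational: Mg sinθ − f = Ma. Rotational about the CM: fR = Iα = kMRa, so f = kMa.
Eliminating f: Mg sinθ = (1+k)Ma, so a = g sinθ/(1+k) = 9.81 × sin22.2° / 1.4 ≈ 2.65 m/s².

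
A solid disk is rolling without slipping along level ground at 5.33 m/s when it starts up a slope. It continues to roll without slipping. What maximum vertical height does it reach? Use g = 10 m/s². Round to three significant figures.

h ≈ 2.13 m

Here I = (1/2)MR², so the shape factor k = I/(MR²) = 0.5.
Since it rolls without slipping, ω = v/R and KE = ½Mv² + ½Iω² = ½(1+k)Mv² = (3/4)Mv².
All of this converts to potential energy at the highest point: (3/4)Mv₀² = Mgh.
Thus h = (1+k)v₀²/(2g) = 1.5 × 5.33² / (2 × 10) ≈ 2.13 m.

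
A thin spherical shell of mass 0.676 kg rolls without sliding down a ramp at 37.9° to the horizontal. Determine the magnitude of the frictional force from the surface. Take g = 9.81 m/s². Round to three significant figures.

f ≈ 1.63 N

The moment of inertia is (2/3)MR², giving k ≡ I/(MR²) = 2/3.
Along the incline Mg sinθ − f = Ma, and torque about the center fR = Iα = kMR²(a/R) gives f = kMa.
Combining, a = g sinθ/(1+k) and f = kMa = kMg sinθ/(1+k).
f = (2/3) × 0.676 × 9.81 × sin37.9° / 1.667 ≈ 1.63 N.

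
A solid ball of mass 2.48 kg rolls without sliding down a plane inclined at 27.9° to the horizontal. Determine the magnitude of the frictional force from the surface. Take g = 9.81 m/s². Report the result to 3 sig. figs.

f ≈ 3.25 N

With I = (2/5)MR², the ratio k = I/(MR²) is 0.4.
Newton's second law down the slope: Mg sinθ − f = Ma. The torque equation fR = Iα (with α = a/R) gives f = kMa.
Combining, a = g sinθ/(1+k) and f = kMa = kMg sinθ/(1+k).
f = 0.4 × 2.48 × 9.81 × sin27.9° / 1.4 ≈ 3.25 N.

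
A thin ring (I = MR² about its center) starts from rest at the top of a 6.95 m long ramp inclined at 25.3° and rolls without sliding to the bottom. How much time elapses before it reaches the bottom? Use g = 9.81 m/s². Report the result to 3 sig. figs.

With I = MR², the ratio k = I/(MR²) is 1.
Newton's second law down the slope: Mg sinθ − f = Ma. The torque equation fR = Iα (with α = a/R) gives f = kMa.
Hence a = g sinθ/(1+k) = 9.81×sin25.3°/2 = 2.096 m/s².
Starting from rest, L = ½at², so t = √(2L/a) = √(2×6.95/2.096) ≈ 2.58 s.

t ≈ 2.58 s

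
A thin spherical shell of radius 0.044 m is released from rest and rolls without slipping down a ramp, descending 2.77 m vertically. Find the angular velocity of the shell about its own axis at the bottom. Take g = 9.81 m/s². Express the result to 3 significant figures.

ω ≈ 130 rad/s

With I = (2/3)MR², the ratio k = I/(MR²) is 2/3.
Rolling without slipping gives ω = v/R, so the total kinetic energy is ½Mv² + ½Iω² = ½(1+k)Mv² = (5/6)Mv².
Energy conservation Mgh = ½(1+k)Mv² gives v = √(2gh/(1+k)) = √(2 × 9.81 × 2.77 / 1.667) = 5.71 m/s.
The angular speed follows from ω = v/R = 5.71/0.044 ≈ 130 rad/s.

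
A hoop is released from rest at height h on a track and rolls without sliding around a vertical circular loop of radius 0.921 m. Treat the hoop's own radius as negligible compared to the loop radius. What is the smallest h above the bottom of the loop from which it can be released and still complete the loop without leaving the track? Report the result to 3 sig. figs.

With I = MR², the ratio k = I/(MR²) is 1.
At the top of the loop, the minimum-contact condition is Mg = Mv_top²/r, so v_top² = gr.
With ω = v/R, the kinetic energy at speed v is ½(1+k)Mv² = Mv².
Energy conservation from release (height h) to the top (height 2r): Mgh = Mg(2r) + M·gr.
Thus h_min = 2r + (1+k)r/2 = r(2 + 2/2) = 0.921 × 3 ≈ 2.76 m.

h_min ≈ 2.76 m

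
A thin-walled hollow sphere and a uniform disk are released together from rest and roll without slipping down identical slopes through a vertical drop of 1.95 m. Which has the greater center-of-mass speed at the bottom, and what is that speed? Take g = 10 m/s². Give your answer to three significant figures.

For rolling without slipping, Mgh = ½(1+k)Mv² where k = I/(MR²), so v = √(2gh/(1+k)).
Thin-walled hollow sphere: k = 2/3, giving v = √(2×10×1.95/1.667) = 4.837 m/s.
Uniform disk: k = 0.5, giving v = √(2×10×1.95/1.5) = 5.099 m/s.
The smaller k wins: the uniform disk, at ≈ 5.10 m/s.

the uniform disk, at v ≈ 5.10 m/s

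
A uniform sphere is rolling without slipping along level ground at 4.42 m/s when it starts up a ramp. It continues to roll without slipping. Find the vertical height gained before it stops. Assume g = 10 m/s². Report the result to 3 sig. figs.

h ≈ 1.37 m

For this body I = (2/5)MR², i.e. k = I/(MR²) = 0.4.
Rolling without slipping gives ω = v/R, so the total kinetic energy is ½Mv² + ½Iω² = ½(1+k)Mv² = (7/10)Mv².
All of this converts to potential energy at the highest point: (7/10)Mv₀² = Mgh.
Thus h = (1+k)v₀²/(2g) = 1.4 × 4.42² / (2 × 10) ≈ 1.37 m.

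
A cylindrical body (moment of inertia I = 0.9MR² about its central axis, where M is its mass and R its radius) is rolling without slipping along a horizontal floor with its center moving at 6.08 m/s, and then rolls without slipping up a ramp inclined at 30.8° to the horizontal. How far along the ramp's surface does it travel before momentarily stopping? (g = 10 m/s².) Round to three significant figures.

d ≈ 6.86 m

Here I = 0.9MR², so the shape factor k = I/(MR²) = 0.9.
Since it rolls without slipping, ω = v/R and KE = ½Mv² + ½Iω² = ½(1+k)Mv² = (19/20)Mv².
Setting this equal to Mgh gives the vertical rise h = (1+k)v₀²/(2g) = 1.9×6.08²/(2×10) = 3.512 m.
The distance along the slope is d = h/sinθ = 3.512/sin30.8° ≈ 6.86 m.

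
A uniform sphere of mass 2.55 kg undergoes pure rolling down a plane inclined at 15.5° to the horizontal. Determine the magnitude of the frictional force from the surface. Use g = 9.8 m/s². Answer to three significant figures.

f ≈ 1.91 N

For this body I = (2/5)MR², i.e. k = I/(MR²) = 0.4.
Translational: Mg sinθ − f = Ma. Rotational about the CM: fR = Iα = kMRa, so f = kMa.
Combining, a = g sinθ/(1+k) and f = kMa = kMg sinθ/(1+k).
f = 0.4 × 2.55 × 9.8 × sin15.5° / 1.4 ≈ 1.91 N.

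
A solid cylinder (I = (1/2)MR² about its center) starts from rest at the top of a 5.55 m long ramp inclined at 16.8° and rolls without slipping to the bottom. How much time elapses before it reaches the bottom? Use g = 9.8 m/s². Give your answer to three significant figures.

The moment of inertia is (1/2)MR², giving k ≡ I/(MR²) = 0.5.
Along the incline Mg sinθ − f = Ma, and torque about the center fR = Iα = kMR²(a/R) gives f = kMa.
Hence a = g sinθ/(1+k) = 9.8×sin16.8°/1.5 = 1.888 m/s².
Starting from rest, L = ½at², so t = √(2L/a) = √(2×5.55/1.888) ≈ 2.42 s.

t ≈ 2.42 s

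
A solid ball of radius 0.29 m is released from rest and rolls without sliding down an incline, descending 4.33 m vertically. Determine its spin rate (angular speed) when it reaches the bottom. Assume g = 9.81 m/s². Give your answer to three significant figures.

For this body I = (2/5)MR², i.e. k = I/(MR²) = 0.4.
Rolling without slipping gives ω = v/R, so the total kinetic energy is ½Mv² + ½Iω² = ½(1+k)Mv² = (7/10)Mv².
Energy conservation Mgh = ½(1+k)Mv² gives v = √(2gh/(1+k)) = √(2 × 9.81 × 4.33 / 1.4) = 7.79 m/s.
The angular speed follows from ω = v/R = 7.79/0.29 ≈ 26.9 rad/s.

ω ≈ 26.9 rad/s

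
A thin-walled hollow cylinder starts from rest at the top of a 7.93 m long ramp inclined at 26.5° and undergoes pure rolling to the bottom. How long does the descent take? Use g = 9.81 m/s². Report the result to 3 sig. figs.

t ≈ 2.69 s

With I = MR², the ratio k = I/(MR²) is 1.
Along the incline Mg sinθ − f = Ma, and torque about the center fR = Iα = kMR²(a/R) gives f = kMa.
Hence a = g sinθ/(1+k) = 9.81×sin26.5°/2 = 2.189 m/s².
Starting from rest, L = ½at², so t = √(2L/a) = √(2×7.93/2.189) ≈ 2.69 s.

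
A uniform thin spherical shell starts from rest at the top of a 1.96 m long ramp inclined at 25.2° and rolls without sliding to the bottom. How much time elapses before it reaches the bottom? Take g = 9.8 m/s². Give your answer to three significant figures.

Here I = (2/3)MR², so the shape factor k = I/(MR²) = 2/3.
Translational: Mg sinθ − f = Ma. Rotational about the CM: fR = Iα = kMRa, so f = kMa.
Hence a = g sinθ/(1+k) = 9.8×sin25.2°/1.667 = 2.504 m/s².
With constant a from rest, t = √(2L/a) = √(2·1.96/2.504) ≈ 1.25 s.

t ≈ 1.25 s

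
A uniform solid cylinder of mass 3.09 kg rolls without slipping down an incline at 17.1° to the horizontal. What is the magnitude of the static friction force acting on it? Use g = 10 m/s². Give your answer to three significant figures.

f ≈ 3.03 N

Here I = (1/2)MR², so the shape factor k = I/(MR²) = 0.5.
Newton's second law down the slope: Mg sinθ − f = Ma. The torque equation fR = Iα (with α = a/R) gives f = kMa.
Combining, a = g sinθ/(1+k) and f = kMa = kMg sinθ/(1+k).
f = 0.5 × 3.09 × 10 × sin17.1° / 1.5 ≈ 3.03 N.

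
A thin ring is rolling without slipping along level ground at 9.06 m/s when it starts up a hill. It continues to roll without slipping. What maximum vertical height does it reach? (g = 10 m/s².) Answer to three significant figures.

h ≈ 8.21 m

The moment of inertia is MR², giving k ≡ I/(MR²) = 1.
Rolling without slipping gives ω = v/R, so the total kinetic energy is ½Mv² + ½Iω² = ½(1+k)Mv² = Mv².
All of this converts to potential energy at the highest point: Mv₀² = Mgh.
Thus h = (1+k)v₀²/(2g) = 2 × 9.06² / (2 × 10) ≈ 8.21 m.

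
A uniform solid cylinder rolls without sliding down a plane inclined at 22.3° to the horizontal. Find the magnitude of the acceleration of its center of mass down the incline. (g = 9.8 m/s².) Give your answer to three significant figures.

a ≈ 2.48 m/s²

Here I = (1/2)MR², so the shape factor k = I/(MR²) = 0.5.
Translational: Mg sinθ − f = Ma. Rotational about the CM: fR = Iα = kMRa, so f = kMa.
Eliminating f: Mg sinθ = (1+k)Ma, so a = g sinθ/(1+k) = 9.8 × sin22.3° / 1.5 ≈ 2.48 m/s².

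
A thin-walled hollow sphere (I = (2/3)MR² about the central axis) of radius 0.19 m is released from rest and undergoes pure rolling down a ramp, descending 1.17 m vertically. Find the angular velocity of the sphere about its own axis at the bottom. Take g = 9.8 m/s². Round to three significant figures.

Here I = (2/3)MR², so the shape factor k = I/(MR²) = 2/3.
Rolling without slipping gives ω = v/R, so the total kinetic energy is ½Mv² + ½Iω² = ½(1+k)Mv² = (5/6)Mv².
Energy conservation Mgh = ½(1+k)Mv² gives v = √(2gh/(1+k)) = √(2 × 9.8 × 1.17 / 1.667) = 3.709 m/s.
The angular speed follows from ω = v/R = 3.709/0.19 ≈ 19.5 rad/s.

ω ≈ 19.5 rad/s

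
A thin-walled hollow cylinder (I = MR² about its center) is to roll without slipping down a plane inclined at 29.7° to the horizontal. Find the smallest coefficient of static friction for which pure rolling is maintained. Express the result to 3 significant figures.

For this body I = MR², i.e. k = I/(MR²) = 1.
Translational: Mg sinθ − f = Ma. Rotational about the CM: fR = Iα = kMRa, so f = kMa.
These give a = g sinθ/(1+k) and the required friction f = kMg sinθ/(1+k).
With N = Mg cosθ, the no-slip condition f ≤ μN gives μ_min = f/N = k tanθ/(1+k).
μ_min = 1 × tan29.7° / 2 ≈ 0.285.

μ_min ≈ 0.285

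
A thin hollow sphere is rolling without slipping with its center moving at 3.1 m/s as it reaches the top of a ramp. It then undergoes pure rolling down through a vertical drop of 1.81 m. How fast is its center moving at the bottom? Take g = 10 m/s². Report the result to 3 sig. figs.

v ≈ 5.60 m/s

With I = (2/3)MR², the ratio k = I/(MR²) is 2/3.
Rolling without slipping gives ω = v/R, so the total kinetic energy is ½Mv² + ½Iω² = ½(1+k)Mv² = (5/6)Mv².
Energy conservation: (5/6)Mv₀² + Mgh = (5/6)Mv², so v² = v₀² + 2gh/(1+k).
v = √(3.1² + 2×10×1.81/1.667) = √31.33 ≈ 5.60 m/s.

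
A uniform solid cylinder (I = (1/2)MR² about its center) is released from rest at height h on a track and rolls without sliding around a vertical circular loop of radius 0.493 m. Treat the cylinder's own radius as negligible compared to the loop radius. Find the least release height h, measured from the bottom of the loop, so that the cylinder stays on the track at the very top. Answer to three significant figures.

h_min ≈ 1.36 m

Here I = (1/2)MR², so the shape factor k = I/(MR²) = 0.5.
At the top, contact is just lost when gravity alone supplies the centripetal force: Mg = Mv_top²/r, i.e. v_top² = gr.
With ω = v/R, the kinetic energy at speed v is ½(1+k)Mv² = (3/4)Mv².
Energy conservation from release (height h) to the top (height 2r): Mgh = Mg(2r) + (3/4)M·gr.
Thus h_min = 2r + (1+k)r/2 = r(2 + 1.5/2) = 0.493 × 2.75 ≈ 1.36 m.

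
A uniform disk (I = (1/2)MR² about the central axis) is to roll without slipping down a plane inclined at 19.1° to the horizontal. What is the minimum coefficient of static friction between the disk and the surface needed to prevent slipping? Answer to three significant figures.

μ_min ≈ 0.115

With I = (1/2)MR², the ratio k = I/(MR²) is 0.5.
Translational: Mg sinθ − f = Ma. Rotational about the CM: fR = Iα = kMRa, so f = kMa.
These give a = g sinθ/(1+k) and the required friction f = kMg sinθ/(1+k).
With N = Mg cosθ, the no-slip condition f ≤ μN gives μ_min = f/N = k tanθ/(1+k).
μ_min = 0.5 × tan19.1° / 1.5 ≈ 0.115.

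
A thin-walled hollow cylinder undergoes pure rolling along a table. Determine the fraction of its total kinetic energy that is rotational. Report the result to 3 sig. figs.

For this body I = MR², i.e. k = I/(MR²) = 1.
Since ω = v/R, the translational part is ½Mv² and the rotational part is ½I(v/R)² = ½kMv²; the total is ½(1+k)Mv².
The rotational fraction is therefore k/(1+k) = 1/2 ≈ 0.500.

fraction ≈ 0.500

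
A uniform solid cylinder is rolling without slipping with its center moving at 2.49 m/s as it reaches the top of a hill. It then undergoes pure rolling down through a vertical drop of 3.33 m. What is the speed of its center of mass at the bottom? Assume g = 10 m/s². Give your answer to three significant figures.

Here I = (1/2)MR², so the shape factor k = I/(MR²) = 0.5.
Rolling without slipping gives ω = v/R, so the total kinetic energy is ½Mv² + ½Iω² = ½(1+k)Mv² = (3/4)Mv².
Energy conservation: (3/4)Mv₀² + Mgh = (3/4)Mv², so v² = v₀² + 2gh/(1+k).
v = √(2.49² + 2×10×3.33/1.5) = √50.6 ≈ 7.11 m/s.

v ≈ 7.11 m/s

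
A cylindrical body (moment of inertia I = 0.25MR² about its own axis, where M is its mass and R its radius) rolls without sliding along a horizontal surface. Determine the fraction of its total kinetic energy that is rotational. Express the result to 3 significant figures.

fraction ≈ 0.200

With I = 0.25MR², the ratio k = I/(MR²) is 0.25.
With ω = v/R, KE_trans = ½Mv² and KE_rot = ½Iω² = ½kMv², so KE_total = ½(1+k)Mv².
The rotational fraction is therefore k/(1+k) = 0.25/1.25 ≈ 0.200.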